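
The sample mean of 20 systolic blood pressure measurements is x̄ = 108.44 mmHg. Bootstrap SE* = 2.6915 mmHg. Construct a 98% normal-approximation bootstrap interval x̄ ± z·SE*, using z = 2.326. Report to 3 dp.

(102.180, 114.700)

Margin = 2.326 × 2.6915 = 6.2604
Interval: 108.44 ± 6.2604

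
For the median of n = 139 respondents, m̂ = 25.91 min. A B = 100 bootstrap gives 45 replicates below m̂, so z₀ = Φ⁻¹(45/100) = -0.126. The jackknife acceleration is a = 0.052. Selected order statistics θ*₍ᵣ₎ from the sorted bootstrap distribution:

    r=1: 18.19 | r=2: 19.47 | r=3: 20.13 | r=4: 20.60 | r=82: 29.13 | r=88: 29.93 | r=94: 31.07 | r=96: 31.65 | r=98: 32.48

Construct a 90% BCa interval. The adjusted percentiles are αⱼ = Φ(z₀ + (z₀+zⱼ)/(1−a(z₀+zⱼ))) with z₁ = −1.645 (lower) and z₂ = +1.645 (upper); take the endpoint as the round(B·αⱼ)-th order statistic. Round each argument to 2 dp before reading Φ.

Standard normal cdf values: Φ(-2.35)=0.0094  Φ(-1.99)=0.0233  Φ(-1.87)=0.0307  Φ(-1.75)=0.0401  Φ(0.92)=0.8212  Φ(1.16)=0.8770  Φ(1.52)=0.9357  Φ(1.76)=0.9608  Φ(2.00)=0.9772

Lower: z₀ + z₁ = -0.126 + (-1.645) = -1.771; 1 − a(z₀+z₁) = 1 − (0.052)(-1.771) = 1.0921; argument = -0.126 + (-1.771)/1.0921 = -1.7477 → -1.75.
α₁ = Φ(-1.75) = 0.0401; rank = round(100 × 0.0401) = 4; θ*₍4₎ = 20.60.
Upper: z₀ + z₂ = 1.519; 1 − a(z₀+z₂) = 0.9210; argument = 1.5233 → 1.52; α₂ = 0.9357; rank = 94; θ*₍94₎ = 31.07.

(20.60, 31.07)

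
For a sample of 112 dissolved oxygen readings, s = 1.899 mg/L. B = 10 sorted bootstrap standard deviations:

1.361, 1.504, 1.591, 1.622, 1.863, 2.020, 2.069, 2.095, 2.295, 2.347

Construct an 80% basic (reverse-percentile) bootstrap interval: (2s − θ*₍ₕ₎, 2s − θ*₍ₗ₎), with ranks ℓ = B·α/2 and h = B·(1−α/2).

(1.503, 2.437)

Percentile endpoints at ranks 1 and 9: θ*₍1₎ = 1.361, θ*₍9₎ = 2.295.
Basic interval reflects these around s:
  lower = 2 × 1.899 − 2.295 = 1.503
  upper = 2 × 1.899 − 1.361 = 2.437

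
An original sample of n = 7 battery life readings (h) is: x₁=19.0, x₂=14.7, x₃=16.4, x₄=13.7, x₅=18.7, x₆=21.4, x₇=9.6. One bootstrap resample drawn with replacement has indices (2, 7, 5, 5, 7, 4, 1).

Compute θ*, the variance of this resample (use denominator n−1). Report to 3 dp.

θ* = 17.223

Resample values: 14.7, 9.6, 18.7, 18.7, 9.6, 13.7, 19.0.
Mean = 14.8571; sum of squared deviations = 103.3371
s² = 103.3371 / 6 = 17.2229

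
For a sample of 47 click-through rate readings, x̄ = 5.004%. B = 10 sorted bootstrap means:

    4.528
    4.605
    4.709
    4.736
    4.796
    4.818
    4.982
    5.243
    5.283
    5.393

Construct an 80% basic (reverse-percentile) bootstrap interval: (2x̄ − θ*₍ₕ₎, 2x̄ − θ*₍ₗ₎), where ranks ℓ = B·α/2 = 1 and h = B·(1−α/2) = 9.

(4.725, 5.480)

Percentile endpoints at ranks 1 and 9: θ*₍1₎ = 4.528, θ*₍9₎ = 5.283.
Basic interval reflects these around x̄:
  lower = 2 × 5.004 − 5.283 = 4.725
  upper = 2 × 5.004 − 4.528 = 5.480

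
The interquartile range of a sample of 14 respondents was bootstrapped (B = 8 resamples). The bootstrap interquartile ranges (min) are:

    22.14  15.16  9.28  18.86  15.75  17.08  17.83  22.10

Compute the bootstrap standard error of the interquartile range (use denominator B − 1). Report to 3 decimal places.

SE* = 4.149

Bootstrap SE is the standard deviation of the 8 replicate interquartile ranges.
Mean of replicates: (22.14 + 15.16 + 9.28 + 18.86 + 15.75 + 17.08 + 17.83 + 22.10) / 8 = 138.2000 / 8 = 17.2750
Sum of squared deviations: (+4.8650)² + (−2.1150)² + (−7.9950)² + (+1.5850)² + (−1.5250)² + (−0.1950)² + (+0.5550)² + (+4.8250)² = 120.5260
Variance = 120.5260 / 7 = 17.2180
SE* = √17.2180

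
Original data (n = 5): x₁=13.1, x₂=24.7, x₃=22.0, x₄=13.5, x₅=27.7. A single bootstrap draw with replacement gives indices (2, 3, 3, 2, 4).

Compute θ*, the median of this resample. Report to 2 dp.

θ* = 22.00

Resample values: 24.7, 22.0, 22.0, 24.7, 13.5.
Sorted: 13.5, 22.0, 22.0, 24.7, 24.7
Median = middle value = 22.00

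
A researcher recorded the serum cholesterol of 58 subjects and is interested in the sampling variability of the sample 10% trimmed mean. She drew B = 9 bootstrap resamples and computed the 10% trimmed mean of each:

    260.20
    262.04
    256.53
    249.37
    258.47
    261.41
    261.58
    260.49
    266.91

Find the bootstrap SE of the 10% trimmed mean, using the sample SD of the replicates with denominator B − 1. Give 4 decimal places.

Bootstrap SE is the standard deviation of the 9 replicate 10% trimmed means.
Mean of replicates: (260.20 + 262.04 + 256.53 + 249.37 + 258.47 + 261.41 + 261.58 + 260.49 + 266.91) / 9 = 2337.00000 / 9 = 259.66667
Sum of squared deviations: (+0.53333)² + (+2.37333)² + (−3.13667)² + (−10.29667)² + (−1.19667)² + (+1.74333)² + (+1.91333)² + (+0.82333)² + (+7.24333)² = 183.05300
Variance = 183.05300 / 8 = 22.88163
SE* = √22.88163

SE* = 4.7835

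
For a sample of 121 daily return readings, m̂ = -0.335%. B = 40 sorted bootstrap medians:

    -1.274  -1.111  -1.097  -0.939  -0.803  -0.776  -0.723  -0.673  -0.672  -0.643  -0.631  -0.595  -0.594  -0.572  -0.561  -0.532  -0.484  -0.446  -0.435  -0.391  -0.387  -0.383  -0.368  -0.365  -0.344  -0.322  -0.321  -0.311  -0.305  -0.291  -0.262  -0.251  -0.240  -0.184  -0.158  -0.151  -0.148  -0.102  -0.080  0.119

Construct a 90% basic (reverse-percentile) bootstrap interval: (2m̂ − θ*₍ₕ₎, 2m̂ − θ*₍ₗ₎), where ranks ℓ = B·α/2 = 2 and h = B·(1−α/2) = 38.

(-0.568, 0.441)

Percentile endpoints at ranks 2 and 38: θ*₍2₎ = -1.111, θ*₍38₎ = -0.102.
Basic interval reflects these around m̂:
  lower = 2 × -0.335 − -0.102 = -0.568
  upper = 2 × -0.335 − -1.111 = 0.441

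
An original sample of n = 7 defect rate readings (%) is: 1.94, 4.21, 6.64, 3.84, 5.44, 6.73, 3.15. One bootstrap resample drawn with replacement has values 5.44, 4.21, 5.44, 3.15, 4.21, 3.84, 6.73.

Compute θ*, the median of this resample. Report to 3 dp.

θ* = 4.210

Sorted: 3.15, 3.84, 4.21, 4.21, 5.44, 5.44, 6.73
Median = middle value = 4.210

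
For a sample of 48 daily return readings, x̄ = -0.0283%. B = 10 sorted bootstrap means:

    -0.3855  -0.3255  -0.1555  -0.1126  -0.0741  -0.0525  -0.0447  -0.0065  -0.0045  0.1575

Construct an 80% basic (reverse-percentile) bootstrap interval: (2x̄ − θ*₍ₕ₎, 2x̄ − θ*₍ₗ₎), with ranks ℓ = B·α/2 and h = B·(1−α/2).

Percentile endpoints at ranks 1 and 9: θ*₍1₎ = -0.3855, θ*₍9₎ = -0.0045.
Basic interval reflects these around x̄:
  lower = 2 × -0.0283 − -0.0045 = -0.0521
  upper = 2 × -0.0283 − -0.3855 = 0.3289

(-0.0521, 0.3289)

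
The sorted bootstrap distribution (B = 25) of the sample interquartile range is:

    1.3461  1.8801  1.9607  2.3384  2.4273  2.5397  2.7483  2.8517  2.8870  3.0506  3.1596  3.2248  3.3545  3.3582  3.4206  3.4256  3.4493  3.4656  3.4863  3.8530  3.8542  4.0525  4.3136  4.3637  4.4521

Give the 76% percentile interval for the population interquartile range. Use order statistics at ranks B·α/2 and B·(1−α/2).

(1.9607, 4.0525)

α = 0.24; lower rank = 25 × 0.120 = 3; upper rank = 25 × 0.880 = 22.
The 3rd smallest replicate is 1.9607; the 22nd is 4.0525.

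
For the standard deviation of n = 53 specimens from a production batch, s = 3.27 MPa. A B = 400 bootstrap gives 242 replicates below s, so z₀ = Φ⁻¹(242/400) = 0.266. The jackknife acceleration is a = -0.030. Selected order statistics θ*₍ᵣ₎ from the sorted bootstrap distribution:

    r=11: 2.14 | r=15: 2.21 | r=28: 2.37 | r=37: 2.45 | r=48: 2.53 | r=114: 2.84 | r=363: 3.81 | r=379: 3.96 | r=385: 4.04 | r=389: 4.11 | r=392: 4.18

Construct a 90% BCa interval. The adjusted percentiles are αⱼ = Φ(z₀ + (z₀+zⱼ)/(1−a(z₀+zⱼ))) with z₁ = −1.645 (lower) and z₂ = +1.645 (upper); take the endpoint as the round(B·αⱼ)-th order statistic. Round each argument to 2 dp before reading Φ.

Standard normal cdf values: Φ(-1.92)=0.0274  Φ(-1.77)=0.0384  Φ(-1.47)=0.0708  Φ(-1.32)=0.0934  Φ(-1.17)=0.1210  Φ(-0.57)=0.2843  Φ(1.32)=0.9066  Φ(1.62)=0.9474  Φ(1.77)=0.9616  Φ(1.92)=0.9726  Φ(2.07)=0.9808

(2.53, 4.18)

Lower: z₀ + z₁ = 0.266 + (-1.645) = -1.379; 1 − a(z₀+z₁) = 1 − (-0.030)(-1.379) = 0.9586; argument = 0.266 + (-1.379)/0.9586 = -1.1725 → -1.17.
α₁ = Φ(-1.17) = 0.1210; rank = round(400 × 0.1210) = 48; θ*₍48₎ = 2.53.
Upper: z₀ + z₂ = 1.911; 1 − a(z₀+z₂) = 1.0573; argument = 2.0734 → 2.07; α₂ = 0.9808; rank = 392; θ*₍392₎ = 4.18.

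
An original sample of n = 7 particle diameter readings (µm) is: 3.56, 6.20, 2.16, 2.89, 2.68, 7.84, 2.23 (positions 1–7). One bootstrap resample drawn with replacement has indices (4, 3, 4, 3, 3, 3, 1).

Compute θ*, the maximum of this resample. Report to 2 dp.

θ* = 3.56

Resample values: 2.89, 2.16, 2.89, 2.16, 2.16, 2.16, 3.56.
Maximum = 3.56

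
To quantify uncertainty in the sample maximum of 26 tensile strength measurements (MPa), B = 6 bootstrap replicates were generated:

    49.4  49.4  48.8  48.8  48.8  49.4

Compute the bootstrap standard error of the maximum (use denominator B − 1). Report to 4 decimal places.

SE* = 0.3286

Bootstrap SE is the standard deviation of the 6 replicate maximums.
Mean of replicates: (49.4 + 49.4 + 48.8 + 48.8 + 48.8 + 49.4) / 6 = 294.60000 / 6 = 49.10000
Sum of squared deviations: (+0.30000)² + (+0.30000)² + (−0.30000)² + (−0.30000)² + (−0.30000)² + (+0.30000)² = 0.54000
Variance = 0.54000 / 5 = 0.10800
SE* = √0.10800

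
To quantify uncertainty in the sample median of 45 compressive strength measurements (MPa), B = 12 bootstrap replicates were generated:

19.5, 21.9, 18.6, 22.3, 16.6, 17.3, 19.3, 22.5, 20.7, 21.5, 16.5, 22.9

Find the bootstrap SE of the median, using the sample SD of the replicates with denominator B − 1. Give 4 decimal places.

Bootstrap SE is the standard deviation of the 12 replicate medians.
Mean of replicates: (19.5 + 21.9 + 18.6 + 22.3 + 16.6 + 17.3 + 19.3 + 22.5 + 20.7 + 21.5 + 16.5 + 22.9) / 12 = 239.60000 / 12 = 19.96667
Sum of squared deviations: (−0.46667)² + (+1.93333)² + (−1.36667)² + (+2.33333)² + (−3.36667)² + (−2.66667)² + (−0.66667)² + (+2.53333)² + (+0.73333)² + (+1.53333)² + (−3.46667)² + (+2.93333)² = 60.08667
Variance = 60.08667 / 11 = 5.46242
SE* = √5.46242

SE* = 2.3372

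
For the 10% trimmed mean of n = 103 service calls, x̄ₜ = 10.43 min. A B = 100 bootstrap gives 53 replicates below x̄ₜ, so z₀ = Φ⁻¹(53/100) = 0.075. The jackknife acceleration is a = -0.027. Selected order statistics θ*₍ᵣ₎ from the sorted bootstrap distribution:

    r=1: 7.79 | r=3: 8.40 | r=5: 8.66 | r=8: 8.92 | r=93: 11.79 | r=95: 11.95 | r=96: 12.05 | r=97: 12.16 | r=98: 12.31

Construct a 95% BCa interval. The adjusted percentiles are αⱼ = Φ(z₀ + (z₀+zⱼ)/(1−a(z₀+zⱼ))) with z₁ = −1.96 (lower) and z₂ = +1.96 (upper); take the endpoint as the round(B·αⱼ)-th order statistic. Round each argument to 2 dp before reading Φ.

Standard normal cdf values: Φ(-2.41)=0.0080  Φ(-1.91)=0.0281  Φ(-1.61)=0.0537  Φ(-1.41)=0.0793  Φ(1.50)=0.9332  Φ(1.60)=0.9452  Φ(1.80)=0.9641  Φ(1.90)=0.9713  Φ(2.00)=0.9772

Lower: z₀ + z₁ = 0.075 + (-1.960) = -1.885; 1 − a(z₀+z₁) = 1 − (-0.027)(-1.885) = 0.9491; argument = 0.075 + (-1.885)/0.9491 = -1.9111 → -1.91.
α₁ = Φ(-1.91) = 0.0281; rank = round(100 × 0.0281) = 3; θ*₍3₎ = 8.40.
Upper: z₀ + z₂ = 2.035; 1 − a(z₀+z₂) = 1.0549; argument = 2.0040 → 2.00; α₂ = 0.9772; rank = 98; θ*₍98₎ = 12.31.

(8.40, 12.31)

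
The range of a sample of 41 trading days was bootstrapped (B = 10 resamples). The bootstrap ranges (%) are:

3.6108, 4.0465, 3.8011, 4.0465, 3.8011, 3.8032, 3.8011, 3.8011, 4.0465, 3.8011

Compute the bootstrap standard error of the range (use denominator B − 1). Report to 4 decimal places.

Bootstrap SE is the standard deviation of the 10 replicate ranges.
Mean of replicates: (3.6108 + 4.0465 + 3.8011 + 4.0465 + 3.8011 + 3.8032 + 3.8011 + 3.8011 + 4.0465 + 3.8011) / 10 = 38.55900 / 10 = 3.85590
Sum of squared deviations: (−0.24510)² + (+0.19060)² + (−0.05480)² + (+0.19060)² + (−0.05480)² + (−0.05270)² + (−0.05480)² + (−0.05480)² + (+0.19060)² + (−0.05480)² = 0.18685
Variance = 0.18685 / 9 = 0.02076
SE* = √0.02076

SE* = 0.1441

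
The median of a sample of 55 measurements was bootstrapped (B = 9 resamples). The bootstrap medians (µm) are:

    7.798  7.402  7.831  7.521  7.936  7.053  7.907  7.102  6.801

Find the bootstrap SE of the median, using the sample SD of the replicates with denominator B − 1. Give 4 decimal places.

Bootstrap SE is the standard deviation of the 9 replicate medians.
Mean of replicates: (7.798 + 7.402 + 7.831 + 7.521 + 7.936 + 7.053 + 7.907 + 7.102 + 6.801) / 9 = 67.35100 / 9 = 7.48344
Sum of squared deviations: (+0.31456)² + (−0.08144)² + (+0.34756)² + (+0.03756)² + (+0.45256)² + (−0.43044)² + (+0.42356)² + (−0.38144)² + (−0.68244)² = 1.40850
Variance = 1.40850 / 8 = 0.17606
SE* = √0.17606

SE* = 0.4196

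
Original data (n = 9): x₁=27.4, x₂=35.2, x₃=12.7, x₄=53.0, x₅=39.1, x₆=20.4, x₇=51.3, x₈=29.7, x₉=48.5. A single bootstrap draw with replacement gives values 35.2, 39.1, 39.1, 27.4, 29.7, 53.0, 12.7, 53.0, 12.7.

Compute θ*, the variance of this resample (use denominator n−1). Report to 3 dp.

θ* = 217.878

Mean = 33.5444; sum of squared deviations = 1743.0222
s² = 1743.0222 / 8 = 217.8778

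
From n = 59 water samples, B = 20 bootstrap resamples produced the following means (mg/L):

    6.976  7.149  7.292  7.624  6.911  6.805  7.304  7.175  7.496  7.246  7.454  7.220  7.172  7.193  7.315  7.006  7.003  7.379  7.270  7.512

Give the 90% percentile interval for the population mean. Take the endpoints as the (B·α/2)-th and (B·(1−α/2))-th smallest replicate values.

Sorted replicates: 6.805, 6.911, 6.976, 7.003, 7.006, 7.149, 7.172, 7.175, 7.193, 7.220, 7.246, 7.270, 7.292, 7.304, 7.315, 7.379, 7.454, 7.496, 7.512, 7.624
α = 0.10; lower rank = 20 × 0.050 = 1; upper rank = 20 × 0.950 = 19.
The 1st smallest replicate is 6.805; the 19th is 7.512.

(6.805, 7.512)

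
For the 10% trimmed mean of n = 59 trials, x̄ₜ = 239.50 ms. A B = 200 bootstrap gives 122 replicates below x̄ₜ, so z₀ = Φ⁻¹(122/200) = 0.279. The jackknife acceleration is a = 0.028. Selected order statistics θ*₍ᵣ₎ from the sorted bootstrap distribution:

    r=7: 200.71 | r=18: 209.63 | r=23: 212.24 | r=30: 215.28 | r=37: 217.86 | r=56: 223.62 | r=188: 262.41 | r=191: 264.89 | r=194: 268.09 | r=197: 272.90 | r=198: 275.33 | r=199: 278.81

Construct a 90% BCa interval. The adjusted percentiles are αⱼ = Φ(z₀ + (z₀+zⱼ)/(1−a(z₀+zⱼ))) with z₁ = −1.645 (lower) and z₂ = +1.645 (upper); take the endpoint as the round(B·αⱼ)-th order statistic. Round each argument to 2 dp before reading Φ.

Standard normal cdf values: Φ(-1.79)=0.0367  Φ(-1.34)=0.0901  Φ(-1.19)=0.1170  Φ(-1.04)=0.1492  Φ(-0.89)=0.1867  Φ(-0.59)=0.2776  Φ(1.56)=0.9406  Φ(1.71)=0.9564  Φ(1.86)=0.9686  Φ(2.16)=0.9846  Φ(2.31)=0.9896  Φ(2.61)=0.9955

(215.28, 275.33)

Lower: z₀ + z₁ = 0.279 + (-1.645) = -1.366; 1 − a(z₀+z₁) = 1 − (0.028)(-1.366) = 1.0382; argument = 0.279 + (-1.366)/1.0382 = -1.0367 → -1.04.
α₁ = Φ(-1.04) = 0.1492; rank = round(200 × 0.1492) = 30; θ*₍30₎ = 215.28.
Upper: z₀ + z₂ = 1.924; 1 − a(z₀+z₂) = 0.9461; argument = 2.3126 → 2.31; α₂ = 0.9896; rank = 198; θ*₍198₎ = 275.33.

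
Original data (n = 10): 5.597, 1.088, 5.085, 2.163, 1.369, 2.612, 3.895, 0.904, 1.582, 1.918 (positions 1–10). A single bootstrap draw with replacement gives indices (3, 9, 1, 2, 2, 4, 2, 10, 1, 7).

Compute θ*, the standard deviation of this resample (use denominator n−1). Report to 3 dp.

Resample values: 5.085, 1.582, 5.597, 1.088, 1.088, 2.163, 1.088, 1.918, 5.597, 3.895.
Mean = 2.9101; sum of squared deviations = 33.4055
s² = 33.4055 / 9 = 3.7117
s = √3.7117 = 1.927

θ* = 1.927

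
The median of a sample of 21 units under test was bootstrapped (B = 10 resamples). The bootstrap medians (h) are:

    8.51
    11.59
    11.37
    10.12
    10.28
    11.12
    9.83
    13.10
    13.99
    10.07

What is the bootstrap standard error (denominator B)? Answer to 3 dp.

Bootstrap SE is the standard deviation of the 10 replicate medians.
Mean of replicates: (8.51 + 11.59 + 11.37 + 10.12 + 10.28 + 11.12 + 9.83 + 13.10 + 13.99 + 10.07) / 10 = 109.9800 / 10 = 10.9980
Sum of squared deviations: (−2.4880)² + (+0.5920)² + (+0.3720)² + (−0.8780)² + (−0.7180)² + (+0.1220)² + (−1.1680)² + (+2.1020)² + (+2.9920)² + (−0.9280)² = 23.5762
Variance = 23.5762 / 10 = 2.3576
SE* = √2.3576

SE* = 1.535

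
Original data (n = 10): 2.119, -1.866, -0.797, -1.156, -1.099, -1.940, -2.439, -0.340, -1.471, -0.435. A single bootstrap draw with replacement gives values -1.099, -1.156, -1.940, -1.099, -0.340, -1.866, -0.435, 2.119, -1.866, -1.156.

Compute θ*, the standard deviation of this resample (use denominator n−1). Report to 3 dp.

Mean = -0.8838; sum of squared deviations = 12.7997
s² = 12.7997 / 9 = 1.4222
s = √1.4222 = 1.193

θ* = 1.193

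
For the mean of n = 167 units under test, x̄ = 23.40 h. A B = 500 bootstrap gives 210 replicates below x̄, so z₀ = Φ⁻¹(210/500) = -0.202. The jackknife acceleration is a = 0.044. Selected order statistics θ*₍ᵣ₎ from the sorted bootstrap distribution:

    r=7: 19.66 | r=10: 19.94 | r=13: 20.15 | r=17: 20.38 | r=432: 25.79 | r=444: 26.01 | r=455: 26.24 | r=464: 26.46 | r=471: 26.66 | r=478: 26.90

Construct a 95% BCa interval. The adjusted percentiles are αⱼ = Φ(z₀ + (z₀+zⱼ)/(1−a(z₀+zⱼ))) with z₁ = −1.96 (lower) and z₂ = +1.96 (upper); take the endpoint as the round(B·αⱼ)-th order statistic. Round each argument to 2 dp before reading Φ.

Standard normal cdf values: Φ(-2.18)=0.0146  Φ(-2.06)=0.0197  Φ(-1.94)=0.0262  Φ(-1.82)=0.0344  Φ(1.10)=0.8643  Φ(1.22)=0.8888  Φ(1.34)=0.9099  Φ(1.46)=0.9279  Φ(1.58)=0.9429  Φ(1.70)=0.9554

Lower: z₀ + z₁ = -0.202 + (-1.960) = -2.162; 1 − a(z₀+z₁) = 1 − (0.044)(-2.162) = 1.0951; argument = -0.202 + (-2.162)/1.0951 = -2.1762 → -2.18.
α₁ = Φ(-2.18) = 0.0146; rank = round(500 × 0.0146) = 7; θ*₍7₎ = 19.66.
Upper: z₀ + z₂ = 1.758; 1 − a(z₀+z₂) = 0.9226; argument = 1.7034 → 1.70; α₂ = 0.9554; rank = 478; θ*₍478₎ = 26.90.

(19.66, 26.90)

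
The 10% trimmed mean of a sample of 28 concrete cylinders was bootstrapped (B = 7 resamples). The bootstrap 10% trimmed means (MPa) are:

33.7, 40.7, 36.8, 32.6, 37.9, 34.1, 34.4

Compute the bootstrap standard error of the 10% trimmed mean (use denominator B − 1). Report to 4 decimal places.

Bootstrap SE is the standard deviation of the 7 replicate 10% trimmed means.
Mean of replicates: (33.7 + 40.7 + 36.8 + 32.6 + 37.9 + 34.1 + 34.4) / 7 = 250.20000 / 7 = 35.74286
Sum of squared deviations: (−2.04286)² + (+4.95714)² + (+1.05714)² + (−3.14286)² + (+2.15714)² + (−1.64286)² + (−1.34286)² = 48.89714
Variance = 48.89714 / 6 = 8.14952
SE* = √8.14952

SE* = 2.8547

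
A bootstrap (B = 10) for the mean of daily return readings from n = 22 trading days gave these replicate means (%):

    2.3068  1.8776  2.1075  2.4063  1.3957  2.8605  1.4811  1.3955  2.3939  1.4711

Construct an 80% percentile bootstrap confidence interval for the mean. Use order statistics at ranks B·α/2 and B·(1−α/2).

Sorted replicates: 1.3955, 1.3957, 1.4711, 1.4811, 1.8776, 2.1075, 2.3068, 2.3939, 2.4063, 2.8605
α = 0.20; lower rank = 10 × 0.100 = 1; upper rank = 10 × 0.900 = 9.
The 1st smallest replicate is 1.3955; the 9th is 2.4063.

(1.3955, 2.4063)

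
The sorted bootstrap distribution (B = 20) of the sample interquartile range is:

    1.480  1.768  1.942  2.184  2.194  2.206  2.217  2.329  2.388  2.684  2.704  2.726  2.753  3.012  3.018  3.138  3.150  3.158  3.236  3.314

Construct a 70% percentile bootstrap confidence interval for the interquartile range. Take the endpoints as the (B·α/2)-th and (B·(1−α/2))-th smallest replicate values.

α = 0.30; lower rank = 20 × 0.150 = 3; upper rank = 20 × 0.850 = 17.
The 3rd smallest replicate is 1.942; the 17th is 3.150.

(1.942, 3.150)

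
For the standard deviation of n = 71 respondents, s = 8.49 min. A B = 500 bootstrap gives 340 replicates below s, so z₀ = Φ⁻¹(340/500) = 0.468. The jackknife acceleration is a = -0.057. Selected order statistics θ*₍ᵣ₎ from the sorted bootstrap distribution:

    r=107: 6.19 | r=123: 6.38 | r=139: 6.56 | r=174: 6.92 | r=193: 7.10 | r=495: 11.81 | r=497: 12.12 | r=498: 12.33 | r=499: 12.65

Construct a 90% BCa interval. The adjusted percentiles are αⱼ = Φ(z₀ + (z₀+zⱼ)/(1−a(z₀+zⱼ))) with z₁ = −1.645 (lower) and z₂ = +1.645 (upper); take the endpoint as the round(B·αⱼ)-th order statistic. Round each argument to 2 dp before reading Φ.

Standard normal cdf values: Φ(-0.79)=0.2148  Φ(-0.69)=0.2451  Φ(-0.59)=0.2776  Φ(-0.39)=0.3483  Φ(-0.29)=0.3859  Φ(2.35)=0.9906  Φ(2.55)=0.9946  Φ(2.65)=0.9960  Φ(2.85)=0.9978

(6.19, 11.81)

Lower: z₀ + z₁ = 0.468 + (-1.645) = -1.177; 1 − a(z₀+z₁) = 1 − (-0.057)(-1.177) = 0.9329; argument = 0.468 + (-1.177)/0.9329 = -0.7936 → -0.79.
α₁ = Φ(-0.79) = 0.2148; rank = round(500 × 0.2148) = 107; θ*₍107₎ = 6.19.
Upper: z₀ + z₂ = 2.113; 1 − a(z₀+z₂) = 1.1204; argument = 2.3539 → 2.35; α₂ = 0.9906; rank = 495; θ*₍495₎ = 11.81.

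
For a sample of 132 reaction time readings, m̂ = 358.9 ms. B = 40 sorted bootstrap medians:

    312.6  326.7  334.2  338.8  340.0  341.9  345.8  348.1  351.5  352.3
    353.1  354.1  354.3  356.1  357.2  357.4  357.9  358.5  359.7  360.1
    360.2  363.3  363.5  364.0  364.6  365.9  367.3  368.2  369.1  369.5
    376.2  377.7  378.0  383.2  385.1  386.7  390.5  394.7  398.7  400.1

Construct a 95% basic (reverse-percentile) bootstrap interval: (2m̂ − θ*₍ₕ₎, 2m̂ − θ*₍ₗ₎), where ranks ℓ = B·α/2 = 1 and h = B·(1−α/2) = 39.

(319.1, 405.2)

Percentile endpoints at ranks 1 and 39: θ*₍1₎ = 312.6, θ*₍39₎ = 398.7.
Basic interval reflects these around m̂:
  lower = 2 × 358.9 − 398.7 = 319.1
  upper = 2 × 358.9 − 312.6 = 405.2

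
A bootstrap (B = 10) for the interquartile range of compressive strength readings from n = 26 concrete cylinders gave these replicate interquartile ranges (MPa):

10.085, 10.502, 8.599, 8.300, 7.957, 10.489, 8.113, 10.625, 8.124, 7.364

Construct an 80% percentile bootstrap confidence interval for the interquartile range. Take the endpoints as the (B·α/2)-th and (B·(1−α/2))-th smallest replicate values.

(7.364, 10.502)

Sorted replicates: 7.364, 7.957, 8.113, 8.124, 8.300, 8.599, 10.085, 10.489, 10.502, 10.625
α = 0.20; lower rank = 10 × 0.100 = 1; upper rank = 10 × 0.900 = 9.
The 1st smallest replicate is 7.364; the 9th is 10.502.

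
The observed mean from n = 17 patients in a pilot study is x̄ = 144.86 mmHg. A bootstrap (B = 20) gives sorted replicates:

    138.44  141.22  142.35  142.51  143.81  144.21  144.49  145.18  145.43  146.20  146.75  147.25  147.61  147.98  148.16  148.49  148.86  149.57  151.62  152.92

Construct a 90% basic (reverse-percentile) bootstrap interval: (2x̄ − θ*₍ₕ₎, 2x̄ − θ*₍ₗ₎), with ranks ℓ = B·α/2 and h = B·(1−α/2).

Percentile endpoints at ranks 1 and 19: θ*₍1₎ = 138.44, θ*₍19₎ = 151.62.
Basic interval reflects these around x̄:
  lower = 2 × 144.86 − 151.62 = 138.10
  upper = 2 × 144.86 − 138.44 = 151.28

(138.10, 151.28)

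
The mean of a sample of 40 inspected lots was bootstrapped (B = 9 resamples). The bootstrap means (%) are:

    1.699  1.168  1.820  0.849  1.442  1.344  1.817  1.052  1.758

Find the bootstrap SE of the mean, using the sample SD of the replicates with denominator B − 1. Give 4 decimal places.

Bootstrap SE is the standard deviation of the 9 replicate means.
Mean of replicates: (1.699 + 1.168 + 1.820 + 0.849 + 1.442 + 1.344 + 1.817 + 1.052 + 1.758) / 9 = 12.94900 / 9 = 1.43878
Sum of squared deviations: (+0.26022)² + (−0.27078)² + (+0.38122)² + (−0.58978)² + (+0.00322)² + (−0.09478)² + (+0.37822)² + (−0.38678)² + (+0.31922)² = 1.03775
Variance = 1.03775 / 8 = 0.12972
SE* = √0.12972

SE* = 0.3602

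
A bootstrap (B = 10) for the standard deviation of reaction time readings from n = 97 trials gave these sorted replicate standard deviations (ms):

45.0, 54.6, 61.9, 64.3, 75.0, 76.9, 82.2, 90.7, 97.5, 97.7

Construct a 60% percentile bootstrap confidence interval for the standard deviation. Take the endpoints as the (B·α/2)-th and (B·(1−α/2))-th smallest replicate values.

(54.6, 90.7)

α = 0.40; lower rank = 10 × 0.200 = 2; upper rank = 10 × 0.800 = 8.
The 2nd smallest replicate is 54.6; the 8th is 90.7.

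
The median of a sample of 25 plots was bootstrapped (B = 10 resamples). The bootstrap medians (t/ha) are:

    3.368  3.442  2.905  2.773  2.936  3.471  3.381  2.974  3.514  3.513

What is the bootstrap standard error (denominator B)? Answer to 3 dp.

SE* = 0.278

Bootstrap SE is the standard deviation of the 10 replicate medians.
Mean of replicates: (3.368 + 3.442 + 2.905 + 2.773 + 2.936 + 3.471 + 3.381 + 2.974 + 3.514 + 3.513) / 10 = 32.2770 / 10 = 3.2277
Sum of squared deviations: (+0.1403)² + (+0.2143)² + (−0.3227)² + (−0.4547)² + (−0.2917)² + (+0.2433)² + (+0.1533)² + (−0.2537)² + (+0.2863)² + (+0.2853)² = 0.7720
Variance = 0.7720 / 10 = 0.0772
SE* = √0.0772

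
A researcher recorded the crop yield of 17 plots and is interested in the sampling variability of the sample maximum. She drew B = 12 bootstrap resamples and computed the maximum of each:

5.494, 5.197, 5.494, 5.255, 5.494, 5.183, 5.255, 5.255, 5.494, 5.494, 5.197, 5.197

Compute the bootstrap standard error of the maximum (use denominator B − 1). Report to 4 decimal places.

Bootstrap SE is the standard deviation of the 12 replicate maximums.
Mean of replicates: (5.494 + 5.197 + 5.494 + 5.255 + 5.494 + 5.183 + 5.255 + 5.255 + 5.494 + 5.494 + 5.197 + 5.197) / 12 = 64.00900 / 12 = 5.33408
Sum of squared deviations: (+0.15992)² + (−0.13708)² + (+0.15992)² + (−0.07908)² + (+0.15992)² + (−0.15108)² + (−0.07908)² + (−0.07908)² + (+0.15992)² + (+0.15992)² + (−0.13708)² + (−0.13708)² = 0.22583
Variance = 0.22583 / 11 = 0.02053
SE* = √0.02053

SE* = 0.1433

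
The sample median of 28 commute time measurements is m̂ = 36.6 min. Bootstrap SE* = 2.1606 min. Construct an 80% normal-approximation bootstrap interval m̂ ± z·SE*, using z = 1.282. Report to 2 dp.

Margin = 1.282 × 2.1606 = 2.770
Interval: 36.6 ± 2.770

(33.83, 39.37)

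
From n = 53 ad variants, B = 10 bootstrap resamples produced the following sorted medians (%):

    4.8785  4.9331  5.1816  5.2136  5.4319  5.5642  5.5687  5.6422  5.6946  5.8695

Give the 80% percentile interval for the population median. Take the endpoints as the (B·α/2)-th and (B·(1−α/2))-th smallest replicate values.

α = 0.20; lower rank = 10 × 0.100 = 1; upper rank = 10 × 0.900 = 9.
The 1st smallest replicate is 4.8785; the 9th is 5.6946.

(4.8785, 5.6946)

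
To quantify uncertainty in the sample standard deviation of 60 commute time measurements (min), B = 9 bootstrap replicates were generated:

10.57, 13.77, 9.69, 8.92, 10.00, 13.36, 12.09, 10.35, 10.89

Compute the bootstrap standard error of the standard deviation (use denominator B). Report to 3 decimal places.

SE* = 1.565

Bootstrap SE is the standard deviation of the 9 replicate standard deviations.
Mean of replicates: (10.57 + 13.77 + 9.69 + 8.92 + 10.00 + 13.36 + 12.09 + 10.35 + 10.89) / 9 = 99.6400 / 9 = 11.0711
Sum of squared deviations: (−0.5011)² + (+2.6989)² + (−1.3811)² + (−2.1511)² + (−1.0711)² + (+2.2889)² + (+1.0189)² + (−0.7211)² + (−0.1811)² = 22.0471
Variance = 22.0471 / 9 = 2.4497
SE* = √2.4497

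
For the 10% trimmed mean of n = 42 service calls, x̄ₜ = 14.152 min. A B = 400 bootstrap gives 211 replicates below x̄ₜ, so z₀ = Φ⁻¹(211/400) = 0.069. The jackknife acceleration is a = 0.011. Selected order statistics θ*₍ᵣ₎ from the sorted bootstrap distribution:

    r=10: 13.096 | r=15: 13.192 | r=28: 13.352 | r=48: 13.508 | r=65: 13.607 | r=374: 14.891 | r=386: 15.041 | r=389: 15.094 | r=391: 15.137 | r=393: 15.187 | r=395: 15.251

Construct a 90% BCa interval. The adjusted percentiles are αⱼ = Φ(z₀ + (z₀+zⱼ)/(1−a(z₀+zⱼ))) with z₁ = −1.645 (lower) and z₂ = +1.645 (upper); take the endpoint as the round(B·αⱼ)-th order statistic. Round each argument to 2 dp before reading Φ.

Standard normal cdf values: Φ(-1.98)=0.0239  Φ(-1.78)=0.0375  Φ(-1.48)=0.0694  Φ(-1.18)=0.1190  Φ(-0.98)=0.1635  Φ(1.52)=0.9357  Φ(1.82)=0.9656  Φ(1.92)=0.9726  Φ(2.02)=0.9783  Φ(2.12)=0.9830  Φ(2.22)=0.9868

(13.352, 15.041)

Lower: z₀ + z₁ = 0.069 + (-1.645) = -1.576; 1 − a(z₀+z₁) = 1 − (0.011)(-1.576) = 1.0173; argument = 0.069 + (-1.576)/1.0173 = -1.4801 → -1.48.
α₁ = Φ(-1.48) = 0.0694; rank = round(400 × 0.0694) = 28; θ*₍28₎ = 13.352.
Upper: z₀ + z₂ = 1.714; 1 − a(z₀+z₂) = 0.9811; argument = 1.8159 → 1.82; α₂ = 0.9656; rank = 386; θ*₍386₎ = 15.041.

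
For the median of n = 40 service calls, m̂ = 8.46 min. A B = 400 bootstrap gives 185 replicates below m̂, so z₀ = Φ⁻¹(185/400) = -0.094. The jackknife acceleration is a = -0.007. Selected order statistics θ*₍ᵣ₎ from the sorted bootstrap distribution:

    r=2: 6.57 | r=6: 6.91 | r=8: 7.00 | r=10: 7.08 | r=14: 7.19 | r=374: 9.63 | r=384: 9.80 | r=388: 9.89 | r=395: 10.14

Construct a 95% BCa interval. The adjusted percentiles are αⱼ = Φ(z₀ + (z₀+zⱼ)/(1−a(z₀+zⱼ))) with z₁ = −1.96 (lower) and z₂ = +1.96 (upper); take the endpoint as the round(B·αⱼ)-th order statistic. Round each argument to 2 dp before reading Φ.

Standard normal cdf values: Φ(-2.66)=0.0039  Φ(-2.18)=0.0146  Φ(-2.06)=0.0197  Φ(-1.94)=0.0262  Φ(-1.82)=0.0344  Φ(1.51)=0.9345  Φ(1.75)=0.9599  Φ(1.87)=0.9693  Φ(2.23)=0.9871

(6.91, 9.80)

Lower: z₀ + z₁ = -0.094 + (-1.960) = -2.054; 1 − a(z₀+z₁) = 1 − (-0.007)(-2.054) = 0.9856; argument = -0.094 + (-2.054)/0.9856 = -2.1780 → -2.18.
α₁ = Φ(-2.18) = 0.0146; rank = round(400 × 0.0146) = 6; θ*₍6₎ = 6.91.
Upper: z₀ + z₂ = 1.866; 1 − a(z₀+z₂) = 1.0131; argument = 1.7479 → 1.75; α₂ = 0.9599; rank = 384; θ*₍384₎ = 9.80.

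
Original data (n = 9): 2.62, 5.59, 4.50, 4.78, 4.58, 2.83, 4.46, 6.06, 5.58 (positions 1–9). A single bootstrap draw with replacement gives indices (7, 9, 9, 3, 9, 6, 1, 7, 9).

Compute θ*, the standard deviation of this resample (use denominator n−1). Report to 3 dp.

Resample values: 4.46, 5.58, 5.58, 4.50, 5.58, 2.83, 2.62, 4.46, 5.58.
Mean = 4.5767; sum of squared deviations = 10.9392
s² = 10.9392 / 8 = 1.3674
s = √1.3674 = 1.169

θ* = 1.169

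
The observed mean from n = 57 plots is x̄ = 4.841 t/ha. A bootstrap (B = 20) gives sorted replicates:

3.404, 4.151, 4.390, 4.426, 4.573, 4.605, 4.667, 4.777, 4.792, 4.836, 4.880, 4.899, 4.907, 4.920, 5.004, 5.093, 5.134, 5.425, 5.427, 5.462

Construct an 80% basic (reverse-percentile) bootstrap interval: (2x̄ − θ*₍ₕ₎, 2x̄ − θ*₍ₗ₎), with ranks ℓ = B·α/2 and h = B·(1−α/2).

Percentile endpoints at ranks 2 and 18: θ*₍2₎ = 4.151, θ*₍18₎ = 5.425.
Basic interval reflects these around x̄:
  lower = 2 × 4.841 − 5.425 = 4.257
  upper = 2 × 4.841 − 4.151 = 5.531

(4.257, 5.531)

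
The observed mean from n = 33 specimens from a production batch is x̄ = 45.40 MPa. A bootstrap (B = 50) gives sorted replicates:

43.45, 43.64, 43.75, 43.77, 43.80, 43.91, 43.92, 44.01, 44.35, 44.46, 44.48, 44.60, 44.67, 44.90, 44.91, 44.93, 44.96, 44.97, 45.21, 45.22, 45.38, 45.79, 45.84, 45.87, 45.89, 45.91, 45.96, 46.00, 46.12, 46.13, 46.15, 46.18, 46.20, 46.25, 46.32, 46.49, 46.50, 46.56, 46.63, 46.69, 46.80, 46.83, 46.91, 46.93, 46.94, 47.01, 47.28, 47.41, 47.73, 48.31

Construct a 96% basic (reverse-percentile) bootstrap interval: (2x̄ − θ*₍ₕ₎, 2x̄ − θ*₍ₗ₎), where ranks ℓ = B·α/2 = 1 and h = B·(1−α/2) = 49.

(43.07, 47.35)

Percentile endpoints at ranks 1 and 49: θ*₍1₎ = 43.45, θ*₍49₎ = 47.73.
Basic interval reflects these around x̄:
  lower = 2 × 45.40 − 47.73 = 43.07
  upper = 2 × 45.40 − 43.45 = 47.35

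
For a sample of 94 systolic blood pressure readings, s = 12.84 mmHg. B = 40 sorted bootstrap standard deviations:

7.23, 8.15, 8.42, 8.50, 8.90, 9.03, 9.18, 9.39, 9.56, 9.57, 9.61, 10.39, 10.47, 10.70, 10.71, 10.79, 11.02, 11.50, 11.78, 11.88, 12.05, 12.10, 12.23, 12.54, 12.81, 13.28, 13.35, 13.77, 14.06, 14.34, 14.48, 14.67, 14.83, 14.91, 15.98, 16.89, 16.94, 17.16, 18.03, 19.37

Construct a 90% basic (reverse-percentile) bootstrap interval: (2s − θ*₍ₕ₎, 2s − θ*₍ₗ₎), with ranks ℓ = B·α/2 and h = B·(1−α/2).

Percentile endpoints at ranks 2 and 38: θ*₍2₎ = 8.15, θ*₍38₎ = 17.16.
Basic interval reflects these around s:
  lower = 2 × 12.84 − 17.16 = 8.52
  upper = 2 × 12.84 − 8.15 = 17.53

(8.52, 17.53)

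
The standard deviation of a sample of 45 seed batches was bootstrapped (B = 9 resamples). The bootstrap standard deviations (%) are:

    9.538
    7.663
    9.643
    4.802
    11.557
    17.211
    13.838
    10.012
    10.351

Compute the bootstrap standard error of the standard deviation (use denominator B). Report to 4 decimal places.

Bootstrap SE is the standard deviation of the 9 replicate standard deviations.
Mean of replicates: (9.538 + 7.663 + 9.643 + 4.802 + 11.557 + 17.211 + 13.838 + 10.012 + 10.351) / 9 = 94.61500 / 9 = 10.51278
Sum of squared deviations: (−0.97478)² + (−2.84978)² + (−0.86978)² + (−5.71078)² + (+1.04422)² + (+6.69822)² + (+3.32522)² + (−0.50078)² + (−0.16178)² = 99.73156
Variance = 99.73156 / 9 = 11.08128
SE* = √11.08128

SE* = 3.3289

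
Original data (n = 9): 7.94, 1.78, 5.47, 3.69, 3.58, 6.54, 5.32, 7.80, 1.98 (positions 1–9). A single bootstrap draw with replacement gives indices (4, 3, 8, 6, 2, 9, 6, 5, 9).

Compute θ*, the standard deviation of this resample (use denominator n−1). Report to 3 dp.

Resample values: 3.69, 5.47, 7.80, 6.54, 1.78, 1.98, 6.54, 3.58, 1.98.
Mean = 4.3733; sum of squared deviations = 41.6114
s² = 41.6114 / 8 = 5.2014
s = √5.2014 = 2.281

θ* = 2.281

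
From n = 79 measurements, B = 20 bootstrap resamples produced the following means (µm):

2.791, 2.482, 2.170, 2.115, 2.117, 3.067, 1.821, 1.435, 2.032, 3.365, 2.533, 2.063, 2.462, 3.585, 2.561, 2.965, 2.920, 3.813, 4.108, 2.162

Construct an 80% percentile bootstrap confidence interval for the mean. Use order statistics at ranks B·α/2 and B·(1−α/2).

Sorted replicates: 1.435, 1.821, 2.032, 2.063, 2.115, 2.117, 2.162, 2.170, 2.462, 2.482, 2.533, 2.561, 2.791, 2.920, 2.965, 3.067, 3.365, 3.585, 3.813, 4.108
α = 0.20; lower rank = 20 × 0.100 = 2; upper rank = 20 × 0.900 = 18.
The 2nd smallest replicate is 1.821; the 18th is 3.585.

(1.821, 3.585)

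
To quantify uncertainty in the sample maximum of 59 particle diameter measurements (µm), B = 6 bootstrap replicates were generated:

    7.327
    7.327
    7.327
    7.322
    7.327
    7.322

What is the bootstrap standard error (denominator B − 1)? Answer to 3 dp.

SE* = 0.003

Bootstrap SE is the standard deviation of the 6 replicate maximums.
Mean of replicates: (7.327 + 7.327 + 7.327 + 7.322 + 7.327 + 7.322) / 6 = 43.95200 / 6 = 7.32533
Sum of squared deviations: (+0.00167)² + (+0.00167)² + (+0.00167)² + (−0.00333)² + (+0.00167)² + (−0.00333)² = 0.00003
Variance = 0.00003 / 5 = 0.00001
SE* = √0.00001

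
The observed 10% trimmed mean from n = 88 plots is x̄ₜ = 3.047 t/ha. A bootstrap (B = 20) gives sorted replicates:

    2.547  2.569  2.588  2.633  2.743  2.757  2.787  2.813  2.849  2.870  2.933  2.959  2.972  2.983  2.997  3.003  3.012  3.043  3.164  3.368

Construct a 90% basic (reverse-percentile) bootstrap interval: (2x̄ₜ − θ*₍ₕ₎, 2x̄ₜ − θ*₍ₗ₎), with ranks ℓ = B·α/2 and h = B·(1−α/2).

(2.930, 3.547)

Percentile endpoints at ranks 1 and 19: θ*₍1₎ = 2.547, θ*₍19₎ = 3.164.
Basic interval reflects these around x̄ₜ:
  lower = 2 × 3.047 − 3.164 = 2.930
  upper = 2 × 3.047 − 2.547 = 3.547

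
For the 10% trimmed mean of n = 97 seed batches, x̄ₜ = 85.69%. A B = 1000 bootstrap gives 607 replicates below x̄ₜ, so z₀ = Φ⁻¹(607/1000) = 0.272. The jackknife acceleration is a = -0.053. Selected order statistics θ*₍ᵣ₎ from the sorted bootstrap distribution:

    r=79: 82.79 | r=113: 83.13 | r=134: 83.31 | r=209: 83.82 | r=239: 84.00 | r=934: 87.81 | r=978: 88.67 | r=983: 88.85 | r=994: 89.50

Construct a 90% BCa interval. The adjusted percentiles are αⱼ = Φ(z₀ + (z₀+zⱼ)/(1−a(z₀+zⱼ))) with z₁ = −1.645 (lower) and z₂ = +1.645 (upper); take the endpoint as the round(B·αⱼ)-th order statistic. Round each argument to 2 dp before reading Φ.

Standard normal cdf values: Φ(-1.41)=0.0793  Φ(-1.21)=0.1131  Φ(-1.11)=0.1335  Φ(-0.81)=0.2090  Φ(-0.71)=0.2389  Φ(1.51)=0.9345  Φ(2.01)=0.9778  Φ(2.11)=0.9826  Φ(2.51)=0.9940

(83.13, 88.67)

Lower: z₀ + z₁ = 0.272 + (-1.645) = -1.373; 1 − a(z₀+z₁) = 1 − (-0.053)(-1.373) = 0.9272; argument = 0.272 + (-1.373)/0.9272 = -1.2088 → -1.21.
α₁ = Φ(-1.21) = 0.1131; rank = round(1000 × 0.1131) = 113; θ*₍113₎ = 83.13.
Upper: z₀ + z₂ = 1.917; 1 − a(z₀+z₂) = 1.1016; argument = 2.0122 → 2.01; α₂ = 0.9778; rank = 978; θ*₍978₎ = 88.67.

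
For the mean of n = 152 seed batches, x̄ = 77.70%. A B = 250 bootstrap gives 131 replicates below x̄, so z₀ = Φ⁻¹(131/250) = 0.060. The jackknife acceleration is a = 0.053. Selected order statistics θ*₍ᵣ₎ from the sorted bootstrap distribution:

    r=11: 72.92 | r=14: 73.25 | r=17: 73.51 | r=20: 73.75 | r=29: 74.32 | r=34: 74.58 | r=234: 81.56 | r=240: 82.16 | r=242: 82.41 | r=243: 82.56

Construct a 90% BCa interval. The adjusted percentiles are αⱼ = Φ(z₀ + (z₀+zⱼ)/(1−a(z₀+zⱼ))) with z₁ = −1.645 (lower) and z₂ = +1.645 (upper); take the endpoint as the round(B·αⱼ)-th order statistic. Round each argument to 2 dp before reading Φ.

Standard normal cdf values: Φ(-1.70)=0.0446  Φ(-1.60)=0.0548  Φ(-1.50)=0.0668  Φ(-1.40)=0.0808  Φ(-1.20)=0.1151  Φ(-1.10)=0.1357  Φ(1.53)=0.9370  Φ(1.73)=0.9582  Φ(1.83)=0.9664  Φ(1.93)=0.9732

Lower: z₀ + z₁ = 0.060 + (-1.645) = -1.585; 1 − a(z₀+z₁) = 1 − (0.053)(-1.585) = 1.0840; argument = 0.060 + (-1.585)/1.0840 = -1.4022 → -1.40.
α₁ = Φ(-1.40) = 0.0808; rank = round(250 × 0.0808) = 20; θ*₍20₎ = 73.75.
Upper: z₀ + z₂ = 1.705; 1 − a(z₀+z₂) = 0.9096; argument = 1.9344 → 1.93; α₂ = 0.9732; rank = 243; θ*₍243₎ = 82.56.

(73.75, 82.56)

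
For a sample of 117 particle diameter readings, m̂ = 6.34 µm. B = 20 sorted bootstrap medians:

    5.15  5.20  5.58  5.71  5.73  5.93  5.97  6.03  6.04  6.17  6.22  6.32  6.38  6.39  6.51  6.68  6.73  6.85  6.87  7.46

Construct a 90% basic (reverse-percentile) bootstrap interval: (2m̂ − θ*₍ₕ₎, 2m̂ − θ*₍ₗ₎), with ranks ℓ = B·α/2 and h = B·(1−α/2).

(5.81, 7.53)

Percentile endpoints at ranks 1 and 19: θ*₍1₎ = 5.15, θ*₍19₎ = 6.87.
Basic interval reflects these around m̂:
  lower = 2 × 6.34 − 6.87 = 5.81
  upper = 2 × 6.34 − 5.15 = 7.53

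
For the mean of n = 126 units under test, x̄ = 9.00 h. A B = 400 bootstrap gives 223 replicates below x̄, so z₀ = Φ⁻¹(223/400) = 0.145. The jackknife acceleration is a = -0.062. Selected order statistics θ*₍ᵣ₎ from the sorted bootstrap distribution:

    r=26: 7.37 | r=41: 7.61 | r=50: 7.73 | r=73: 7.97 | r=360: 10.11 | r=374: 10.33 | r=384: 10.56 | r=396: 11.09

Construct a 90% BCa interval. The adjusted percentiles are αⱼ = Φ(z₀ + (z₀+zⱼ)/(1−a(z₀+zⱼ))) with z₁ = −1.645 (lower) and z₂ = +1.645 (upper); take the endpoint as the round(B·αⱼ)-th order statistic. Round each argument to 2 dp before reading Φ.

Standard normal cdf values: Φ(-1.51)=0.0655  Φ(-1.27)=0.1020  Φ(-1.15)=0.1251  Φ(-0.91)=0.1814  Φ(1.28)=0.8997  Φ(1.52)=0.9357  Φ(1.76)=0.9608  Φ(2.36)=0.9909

(7.37, 10.56)

Lower: z₀ + z₁ = 0.145 + (-1.645) = -1.500; 1 − a(z₀+z₁) = 1 − (-0.062)(-1.500) = 0.9070; argument = 0.145 + (-1.500)/0.9070 = -1.5088 → -1.51.
α₁ = Φ(-1.51) = 0.0655; rank = round(400 × 0.0655) = 26; θ*₍26₎ = 7.37.
Upper: z₀ + z₂ = 1.790; 1 − a(z₀+z₂) = 1.1110; argument = 1.7562 → 1.76; α₂ = 0.9608; rank = 384; θ*₍384₎ = 10.56.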